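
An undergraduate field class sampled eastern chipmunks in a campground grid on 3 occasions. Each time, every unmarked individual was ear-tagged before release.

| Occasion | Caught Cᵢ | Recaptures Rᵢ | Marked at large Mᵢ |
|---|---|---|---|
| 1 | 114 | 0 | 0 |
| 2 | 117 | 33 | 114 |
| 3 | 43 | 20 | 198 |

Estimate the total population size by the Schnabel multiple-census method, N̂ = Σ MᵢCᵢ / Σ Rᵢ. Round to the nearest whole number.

N ≈ 412

Σ MᵢCᵢ = 0·114 + 114·117 + 198·43 = 0 + 13338 + 8514 = 21852
Σ Rᵢ = 0 + 33 + 20 = 53
N̂ = 21852 / 53 ≈ 412.3 → 412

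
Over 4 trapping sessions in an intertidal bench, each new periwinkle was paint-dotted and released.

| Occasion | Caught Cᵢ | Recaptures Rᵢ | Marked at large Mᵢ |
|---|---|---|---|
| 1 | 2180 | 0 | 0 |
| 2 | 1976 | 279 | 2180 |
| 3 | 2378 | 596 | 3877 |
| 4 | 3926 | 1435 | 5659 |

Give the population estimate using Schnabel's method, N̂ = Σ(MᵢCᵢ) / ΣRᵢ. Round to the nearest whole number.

Σ MᵢCᵢ = 0·2180 + 2180·1976 + 3877·2378 + 5659·3926 = 0 + 4307680 + 9219506 + 22217234 = 35744420
Σ Rᵢ = 0 + 279 + 596 + 1435 = 2310
N̂ = 35744420 / 2310 ≈ 15473.8 → 15474

N ≈ 15,474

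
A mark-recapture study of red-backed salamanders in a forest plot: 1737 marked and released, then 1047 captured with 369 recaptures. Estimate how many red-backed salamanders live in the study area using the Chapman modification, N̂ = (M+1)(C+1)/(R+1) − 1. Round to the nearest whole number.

N̂ = (1737+1)(1047+1)/(369+1) − 1 = 1738·1048/370 − 1
= 1821424/370 − 1 ≈ 4922.8 − 1 ≈ 4921.8 → 4922

N ≈ 4922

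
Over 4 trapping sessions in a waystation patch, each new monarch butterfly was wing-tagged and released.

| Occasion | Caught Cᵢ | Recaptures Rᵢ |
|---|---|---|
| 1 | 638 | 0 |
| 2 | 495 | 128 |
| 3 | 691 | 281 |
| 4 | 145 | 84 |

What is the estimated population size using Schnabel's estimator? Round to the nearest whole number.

N ≈ 2465

Marked at large before each occasion: Mᵢ = Σⱼ<ᵢ (Cⱼ − Rⱼ) → M1=0, M2=638, M3=1005, M4=1415
Σ MᵢCᵢ = 0·638 + 638·495 + 1005·691 + 1415·145 = 0 + 315810 + 694455 + 205175 = 1215440
Σ Rᵢ = 0 + 128 + 281 + 84 = 493
N̂ = 1215440 / 493 ≈ 2465.4 → 2465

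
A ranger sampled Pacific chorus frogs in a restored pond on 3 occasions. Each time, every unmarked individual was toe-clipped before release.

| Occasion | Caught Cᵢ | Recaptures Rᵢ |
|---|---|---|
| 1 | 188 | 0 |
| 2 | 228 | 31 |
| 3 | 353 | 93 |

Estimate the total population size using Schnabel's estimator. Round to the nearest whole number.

Marked at large before each occasion: Mᵢ = Σⱼ<ᵢ (Cⱼ − Rⱼ) → M1=0, M2=188, M3=385
Σ MᵢCᵢ = 0·188 + 188·228 + 385·353 = 0 + 42864 + 135905 = 178769
Σ Rᵢ = 0 + 31 + 93 = 124
N̂ = 178769 / 124 ≈ 1441.7 → 1442

N ≈ 1442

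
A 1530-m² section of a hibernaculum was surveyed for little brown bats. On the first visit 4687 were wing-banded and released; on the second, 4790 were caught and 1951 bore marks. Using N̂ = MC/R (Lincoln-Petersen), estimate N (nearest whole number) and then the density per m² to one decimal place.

N̂ = 4687·4790/1951 = 22450730/1951 ≈ 11507.3 → 11507
Density = N̂ / area = 11507 / 1530 ≈ 7.52 → 7.5 per m²

density ≈ 7.5 little brown bats per m²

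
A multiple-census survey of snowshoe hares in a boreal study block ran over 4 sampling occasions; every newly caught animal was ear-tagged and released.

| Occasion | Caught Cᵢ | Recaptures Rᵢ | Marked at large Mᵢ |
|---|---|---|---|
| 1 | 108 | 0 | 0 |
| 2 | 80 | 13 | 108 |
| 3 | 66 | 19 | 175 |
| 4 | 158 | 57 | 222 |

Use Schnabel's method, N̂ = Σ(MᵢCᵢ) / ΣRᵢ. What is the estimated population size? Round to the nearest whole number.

N ≈ 621

Σ MᵢCᵢ = 0·108 + 108·80 + 175·66 + 222·158 = 0 + 8640 + 11550 + 35076 = 55266
Σ Rᵢ = 0 + 13 + 19 + 57 = 89
N̂ = 55266 / 89 ≈ 621.0 → 621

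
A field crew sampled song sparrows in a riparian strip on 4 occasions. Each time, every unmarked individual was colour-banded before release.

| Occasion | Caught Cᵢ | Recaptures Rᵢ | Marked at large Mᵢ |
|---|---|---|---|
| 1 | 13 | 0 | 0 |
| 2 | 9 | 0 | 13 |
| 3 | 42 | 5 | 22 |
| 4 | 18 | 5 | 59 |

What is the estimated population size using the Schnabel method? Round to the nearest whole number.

N ≈ 210

Σ MᵢCᵢ = 0·13 + 13·9 + 22·42 + 59·18 = 0 + 117 + 924 + 1062 = 2103
Σ Rᵢ = 0 + 0 + 5 + 5 = 10
N̂ = 2103 / 10 ≈ 210.3 → 210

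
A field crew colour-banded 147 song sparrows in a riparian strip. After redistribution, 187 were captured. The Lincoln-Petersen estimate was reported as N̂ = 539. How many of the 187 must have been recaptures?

From N = M·C/R: R = M·C / N = 147·187 / 539 = 27489 / 539 = 51.

R = 51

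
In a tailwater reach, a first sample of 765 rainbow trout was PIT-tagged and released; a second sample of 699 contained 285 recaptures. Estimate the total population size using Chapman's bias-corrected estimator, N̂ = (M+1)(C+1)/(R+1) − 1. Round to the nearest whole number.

N ≈ 1874

N̂ = (765+1)(699+1)/(285+1) − 1 = 766·700/286 − 1
= 536200/286 − 1 ≈ 1874.8 − 1 ≈ 1873.8 → 1874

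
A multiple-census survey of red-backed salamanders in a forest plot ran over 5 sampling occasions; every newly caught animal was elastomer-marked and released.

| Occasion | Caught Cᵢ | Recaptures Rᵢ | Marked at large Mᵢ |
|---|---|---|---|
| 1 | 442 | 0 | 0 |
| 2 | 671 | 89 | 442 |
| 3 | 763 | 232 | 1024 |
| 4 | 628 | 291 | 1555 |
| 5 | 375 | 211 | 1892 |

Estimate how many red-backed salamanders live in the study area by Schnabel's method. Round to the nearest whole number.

Σ MᵢCᵢ = 0·442 + 442·671 + 1024·763 + 1555·628 + 1892·375 = 0 + 296582 + 781312 + 976540 + 709500 = 2763934
Σ Rᵢ = 0 + 89 + 232 + 291 + 211 = 823
N̂ = 2763934 / 823 ≈ 3358.4 → 3358

N ≈ 3358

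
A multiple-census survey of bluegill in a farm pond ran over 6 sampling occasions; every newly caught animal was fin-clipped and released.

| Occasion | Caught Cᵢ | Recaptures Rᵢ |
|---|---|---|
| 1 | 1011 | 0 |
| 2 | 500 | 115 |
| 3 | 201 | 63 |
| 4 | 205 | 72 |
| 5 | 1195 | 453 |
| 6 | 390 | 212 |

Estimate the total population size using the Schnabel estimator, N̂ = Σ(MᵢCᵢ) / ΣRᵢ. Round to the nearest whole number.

Marked at large before each occasion: Mᵢ = Σⱼ<ᵢ (Cⱼ − Rⱼ) → M1=0, M2=1011, M3=1396, M4=1534, M5=1667, M6=2409
Σ MᵢCᵢ = 0·1011 + 1011·500 + 1396·201 + 1534·205 + 1667·1195 + 2409·390 = 0 + 505500 + 280596 + 314470 + 1992065 + 939510 = 4032141
Σ Rᵢ = 0 + 115 + 63 + 72 + 453 + 212 = 915
N̂ = 4032141 / 915 ≈ 4406.7 → 4407

N ≈ 4407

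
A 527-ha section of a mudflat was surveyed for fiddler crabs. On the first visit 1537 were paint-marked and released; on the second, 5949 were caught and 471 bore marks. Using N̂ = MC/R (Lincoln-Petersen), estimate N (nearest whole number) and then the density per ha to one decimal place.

density ≈ 36.8 fiddler crabs per ha

N̂ = 1537·5949/471 = 9143613/471 ≈ 19413.2 → 19413
Density = N̂ / area = 19413 / 527 ≈ 36.84 → 36.8 per ha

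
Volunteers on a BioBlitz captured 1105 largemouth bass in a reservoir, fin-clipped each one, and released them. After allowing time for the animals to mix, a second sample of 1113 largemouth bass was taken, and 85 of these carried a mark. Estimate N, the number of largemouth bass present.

N = (1105 × 1113) / 85 = 1229865 / 85 = 14469

N = 14,469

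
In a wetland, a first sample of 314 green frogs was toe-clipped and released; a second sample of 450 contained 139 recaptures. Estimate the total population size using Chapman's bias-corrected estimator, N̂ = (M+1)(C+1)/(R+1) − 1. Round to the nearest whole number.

N ≈ 1014

N̂ = (314+1)(450+1)/(139+1) − 1 = 315·451/140 − 1
= 142065/140 − 1 ≈ 1014.8 − 1 ≈ 1013.8 → 1014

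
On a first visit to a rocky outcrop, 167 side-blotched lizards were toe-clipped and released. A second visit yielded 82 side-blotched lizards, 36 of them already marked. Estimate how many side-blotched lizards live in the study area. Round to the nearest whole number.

Lincoln-Petersen assumes M/N = R/C, so N = M·C / R.
N = (167 × 82) / 36 = 13694 / 36 ≈ 380.4 → 380

N ≈ 380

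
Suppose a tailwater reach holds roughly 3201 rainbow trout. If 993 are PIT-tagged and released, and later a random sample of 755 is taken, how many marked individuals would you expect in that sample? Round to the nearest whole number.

The marked fraction of the population is 993/3201, so in a sample of 755 expect C·(M/N) marked.
E[R] = 993 × 755 / 3201 = 749715 / 3201 ≈ 234.2 → 234

expected recaptures ≈ 234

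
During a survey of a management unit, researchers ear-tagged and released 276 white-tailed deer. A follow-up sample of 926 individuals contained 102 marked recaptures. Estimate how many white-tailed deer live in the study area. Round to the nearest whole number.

N ≈ 2506

If marked individuals mix randomly, R/C ≈ M/N, giving N ≈ M·C/R.
N = (276 × 926) / 102 = 255576 / 102 ≈ 2505.6 → 2506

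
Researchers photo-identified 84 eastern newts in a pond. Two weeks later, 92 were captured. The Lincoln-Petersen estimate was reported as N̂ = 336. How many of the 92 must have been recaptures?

From N = M·C/R: R = M·C / N = 84·92 / 336 = 7728 / 336 = 23.

R = 23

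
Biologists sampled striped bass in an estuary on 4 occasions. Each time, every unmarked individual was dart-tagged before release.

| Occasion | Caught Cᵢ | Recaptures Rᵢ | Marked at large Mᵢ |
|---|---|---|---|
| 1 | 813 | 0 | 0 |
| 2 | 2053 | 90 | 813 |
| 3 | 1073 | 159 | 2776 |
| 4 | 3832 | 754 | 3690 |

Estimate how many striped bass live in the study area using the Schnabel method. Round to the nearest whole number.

Σ MᵢCᵢ = 0·813 + 813·2053 + 2776·1073 + 3690·3832 = 0 + 1669089 + 2978648 + 14140080 = 18787817
Σ Rᵢ = 0 + 90 + 159 + 754 = 1003
N̂ = 18787817 / 1003 ≈ 18731.6 → 18732

N ≈ 18,732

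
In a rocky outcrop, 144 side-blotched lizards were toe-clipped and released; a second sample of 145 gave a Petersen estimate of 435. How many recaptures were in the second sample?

R = 48

From N = M·C/R: R = M·C / N = 144·145 / 435 = 20880 / 435 = 48.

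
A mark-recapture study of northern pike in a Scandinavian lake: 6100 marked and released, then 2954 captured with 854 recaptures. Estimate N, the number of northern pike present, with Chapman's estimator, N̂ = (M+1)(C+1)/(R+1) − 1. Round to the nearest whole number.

N̂ = (6100+1)(2954+1)/(854+1) − 1 = 6101·2955/855 − 1
= 18028455/855 − 1 ≈ 21085.9 − 1 ≈ 21084.9 → 21085

N ≈ 21,085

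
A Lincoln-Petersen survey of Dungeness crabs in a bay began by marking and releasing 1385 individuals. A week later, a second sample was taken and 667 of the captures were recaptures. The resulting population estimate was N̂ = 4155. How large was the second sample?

C = 2001

From N = M·C/R: C = N·R / M = 4155·667 / 1385 = 2771385 / 1385 = 2001.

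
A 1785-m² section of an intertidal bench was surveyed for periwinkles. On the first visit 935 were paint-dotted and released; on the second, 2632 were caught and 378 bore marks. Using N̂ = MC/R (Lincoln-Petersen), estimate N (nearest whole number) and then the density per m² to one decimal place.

density ≈ 3.6 periwinkles per m²

N̂ = 935·2632/378 = 2460920/378 ≈ 6510.4 → 6510
Density = N̂ / area = 6510 / 1785 ≈ 3.647 → 3.6 per m²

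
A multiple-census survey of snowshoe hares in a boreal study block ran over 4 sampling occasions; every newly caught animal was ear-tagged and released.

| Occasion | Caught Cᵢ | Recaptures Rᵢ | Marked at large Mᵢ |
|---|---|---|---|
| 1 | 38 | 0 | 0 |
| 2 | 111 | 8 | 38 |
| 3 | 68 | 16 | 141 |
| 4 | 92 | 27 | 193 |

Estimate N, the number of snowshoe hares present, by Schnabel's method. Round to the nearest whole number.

Σ MᵢCᵢ = 0·38 + 38·111 + 141·68 + 193·92 = 0 + 4218 + 9588 + 17756 = 31562
Σ Rᵢ = 0 + 8 + 16 + 27 = 51
N̂ = 31562 / 51 ≈ 618.9 → 619

N ≈ 619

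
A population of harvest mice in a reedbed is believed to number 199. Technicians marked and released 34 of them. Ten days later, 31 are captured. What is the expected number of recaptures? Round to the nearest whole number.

Expected recaptures E[R] = M·C / N.
E[R] = 34 × 31 / 199 = 1054 / 199 ≈ 5.3 → 5

expected recaptures ≈ 5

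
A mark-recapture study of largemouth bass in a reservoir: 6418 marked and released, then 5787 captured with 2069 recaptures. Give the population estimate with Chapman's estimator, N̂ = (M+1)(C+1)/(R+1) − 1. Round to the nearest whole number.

N ≈ 17,947

N̂ = (6418+1)(5787+1)/(2069+1) − 1 = 6419·5788/2070 − 1
= 37153172/2070 − 1 ≈ 17948.4 − 1 ≈ 17947.4 → 17947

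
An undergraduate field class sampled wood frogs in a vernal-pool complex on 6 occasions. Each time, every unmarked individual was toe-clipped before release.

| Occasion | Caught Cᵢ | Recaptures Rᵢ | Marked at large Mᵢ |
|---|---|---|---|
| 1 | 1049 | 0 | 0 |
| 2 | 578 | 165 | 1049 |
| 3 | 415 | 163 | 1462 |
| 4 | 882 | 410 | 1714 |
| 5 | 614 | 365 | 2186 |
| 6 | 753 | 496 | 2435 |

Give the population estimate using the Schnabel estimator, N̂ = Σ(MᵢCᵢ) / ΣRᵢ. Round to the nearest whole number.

N ≈ 3690

Σ MᵢCᵢ = 0·1049 + 1049·578 + 1462·415 + 1714·882 + 2186·614 + 2435·753 = 0 + 606322 + 606730 + 1511748 + 1342204 + 1833555 = 5900559
Σ Rᵢ = 0 + 165 + 163 + 410 + 365 + 496 = 1599
N̂ = 5900559 / 1599 ≈ 3690.2 → 3690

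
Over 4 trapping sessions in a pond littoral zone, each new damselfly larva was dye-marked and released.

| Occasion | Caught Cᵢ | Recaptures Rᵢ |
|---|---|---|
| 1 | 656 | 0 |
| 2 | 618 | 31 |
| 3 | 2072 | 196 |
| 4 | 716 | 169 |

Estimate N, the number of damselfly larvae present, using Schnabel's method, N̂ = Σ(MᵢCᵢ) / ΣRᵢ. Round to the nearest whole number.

N ≈ 13,167

Marked at large before each occasion: Mᵢ = Σⱼ<ᵢ (Cⱼ − Rⱼ) → M1=0, M2=656, M3=1243, M4=3119
Σ MᵢCᵢ = 0·656 + 656·618 + 1243·2072 + 3119·716 = 0 + 405408 + 2575496 + 2233204 = 5214108
Σ Rᵢ = 0 + 31 + 196 + 169 = 396
N̂ = 5214108 / 396 ≈ 13166.9 → 13167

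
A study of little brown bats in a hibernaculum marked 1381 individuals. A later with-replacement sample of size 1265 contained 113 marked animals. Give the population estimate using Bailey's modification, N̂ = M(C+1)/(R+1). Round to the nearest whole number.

N ≈ 15,336

N̂ = 1381·(1265+1)/(113+1) = 1381·1266/114 = 1748346/114 ≈ 15336.4 → 15336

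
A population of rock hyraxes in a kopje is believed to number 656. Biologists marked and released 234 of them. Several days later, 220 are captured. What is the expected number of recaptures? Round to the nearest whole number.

Expected recaptures E[R] = M·C / N.
E[R] = 234 × 220 / 656 = 51480 / 656 ≈ 78.48 → 78

expected recaptures ≈ 78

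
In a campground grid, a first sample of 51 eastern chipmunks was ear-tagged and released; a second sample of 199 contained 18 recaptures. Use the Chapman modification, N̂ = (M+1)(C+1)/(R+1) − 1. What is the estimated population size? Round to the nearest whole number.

N̂ = (51+1)(199+1)/(18+1) − 1 = 52·200/19 − 1
= 10400/19 − 1 ≈ 547.4 − 1 ≈ 546.4 → 546

N ≈ 546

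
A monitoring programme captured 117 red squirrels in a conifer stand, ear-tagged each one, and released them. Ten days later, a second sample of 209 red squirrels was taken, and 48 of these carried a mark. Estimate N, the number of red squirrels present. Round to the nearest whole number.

N ≈ 509

N = (117 × 209) / 48 = 24453 / 48 ≈ 509.4 → 509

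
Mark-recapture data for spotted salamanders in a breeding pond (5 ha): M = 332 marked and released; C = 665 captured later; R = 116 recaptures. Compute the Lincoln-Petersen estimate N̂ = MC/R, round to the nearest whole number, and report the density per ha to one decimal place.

density ≈ 380.6 spotted salamanders per ha

N̂ = 332·665/116 = 220780/116 ≈ 1903.3 → 1903
Density = N̂ / area = 1903 / 5 ≈ 380.60 → 380.6 per ha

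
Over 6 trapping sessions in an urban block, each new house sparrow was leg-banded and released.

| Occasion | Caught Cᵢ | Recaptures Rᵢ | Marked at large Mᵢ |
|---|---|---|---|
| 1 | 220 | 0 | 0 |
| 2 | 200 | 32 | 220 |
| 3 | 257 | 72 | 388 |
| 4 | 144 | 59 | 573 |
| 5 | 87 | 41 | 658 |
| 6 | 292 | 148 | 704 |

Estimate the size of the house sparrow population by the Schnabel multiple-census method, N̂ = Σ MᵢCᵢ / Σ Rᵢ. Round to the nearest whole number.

N ≈ 1389

Σ MᵢCᵢ = 0·220 + 220·200 + 388·257 + 573·144 + 658·87 + 704·292 = 0 + 44000 + 99716 + 82512 + 57246 + 205568 = 489042
Σ Rᵢ = 0 + 32 + 72 + 59 + 41 + 148 = 352
N̂ = 489042 / 352 ≈ 1389.3 → 1389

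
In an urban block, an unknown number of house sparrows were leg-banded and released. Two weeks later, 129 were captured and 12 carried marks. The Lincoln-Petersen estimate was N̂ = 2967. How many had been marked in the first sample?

From N = M·C/R: M = N·R / C = 2967·12 / 129 = 35604 / 129 = 276.

M = 276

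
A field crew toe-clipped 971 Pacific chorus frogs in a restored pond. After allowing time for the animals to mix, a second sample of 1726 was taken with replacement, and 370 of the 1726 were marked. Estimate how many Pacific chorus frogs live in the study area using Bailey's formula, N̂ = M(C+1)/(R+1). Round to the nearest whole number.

N̂ = 971·(1726+1)/(370+1) = 971·1727/371 = 1676917/371 ≈ 4520.0 → 4520

N ≈ 4520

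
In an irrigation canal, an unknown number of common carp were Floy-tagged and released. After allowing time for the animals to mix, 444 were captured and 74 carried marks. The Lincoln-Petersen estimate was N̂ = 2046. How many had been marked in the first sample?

From N = M·C/R: M = N·R / C = 2046·74 / 444 = 151404 / 444 = 341.

M = 341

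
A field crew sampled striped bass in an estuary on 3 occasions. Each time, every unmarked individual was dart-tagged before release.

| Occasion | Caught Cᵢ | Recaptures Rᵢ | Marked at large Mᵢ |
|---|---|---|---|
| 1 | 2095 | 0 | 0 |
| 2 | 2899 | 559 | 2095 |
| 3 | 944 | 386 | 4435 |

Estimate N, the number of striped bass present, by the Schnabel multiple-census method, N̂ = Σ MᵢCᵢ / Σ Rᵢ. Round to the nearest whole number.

N ≈ 10,857

Σ MᵢCᵢ = 0·2095 + 2095·2899 + 4435·944 = 0 + 6073405 + 4186640 = 10260045
Σ Rᵢ = 0 + 559 + 386 = 945
N̂ = 10260045 / 945 ≈ 10857.2 → 10857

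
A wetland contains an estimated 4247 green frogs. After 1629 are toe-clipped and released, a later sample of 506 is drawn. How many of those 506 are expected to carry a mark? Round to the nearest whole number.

expected recaptures ≈ 194

Expected recaptures E[R] = M·C / N.
E[R] = 1629 × 506 / 4247 = 824274 / 4247 ≈ 194.1 → 194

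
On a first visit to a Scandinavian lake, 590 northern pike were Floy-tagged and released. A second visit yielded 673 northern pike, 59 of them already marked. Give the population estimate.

N = 6730

The marked fraction in the recapture sample should equal the marked fraction in the population: 59/673 = 590/N.
N = (590 × 673) / 59 = 397070 / 59 = 6730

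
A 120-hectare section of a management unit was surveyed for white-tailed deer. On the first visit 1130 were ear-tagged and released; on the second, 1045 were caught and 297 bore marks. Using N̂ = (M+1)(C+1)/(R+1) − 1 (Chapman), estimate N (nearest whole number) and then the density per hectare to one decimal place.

N̂ = 1131·1046/298 − 1 = 1183026/298 − 1 ≈ 3968.9 → 3969
Density = N̂ / area = 3969 / 120 ≈ 33.08 → 33.1 per hectare

density ≈ 33.1 white-tailed deer per hectare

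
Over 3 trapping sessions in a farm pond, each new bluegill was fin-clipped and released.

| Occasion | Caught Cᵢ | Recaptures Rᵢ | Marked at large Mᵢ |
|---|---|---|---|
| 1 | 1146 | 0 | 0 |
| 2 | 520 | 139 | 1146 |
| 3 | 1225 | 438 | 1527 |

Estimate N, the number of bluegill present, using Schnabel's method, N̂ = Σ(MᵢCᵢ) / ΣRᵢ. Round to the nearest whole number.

Σ MᵢCᵢ = 0·1146 + 1146·520 + 1527·1225 = 0 + 595920 + 1870575 = 2466495
Σ Rᵢ = 0 + 139 + 438 = 577
N̂ = 2466495 / 577 ≈ 4274.7 → 4275

N ≈ 4275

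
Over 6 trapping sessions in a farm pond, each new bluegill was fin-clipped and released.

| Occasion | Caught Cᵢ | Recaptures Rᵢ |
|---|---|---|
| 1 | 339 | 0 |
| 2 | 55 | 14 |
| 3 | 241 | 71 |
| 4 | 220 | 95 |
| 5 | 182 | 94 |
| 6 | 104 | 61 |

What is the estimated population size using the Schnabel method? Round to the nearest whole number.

Marked at large before each occasion: Mᵢ = Σⱼ<ᵢ (Cⱼ − Rⱼ) → M1=0, M2=339, M3=380, M4=550, M5=675, M6=763
Σ MᵢCᵢ = 0·339 + 339·55 + 380·241 + 550·220 + 675·182 + 763·104 = 0 + 18645 + 91580 + 121000 + 122850 + 79352 = 433427
Σ Rᵢ = 0 + 14 + 71 + 95 + 94 + 61 = 335
N̂ = 433427 / 335 ≈ 1293.8 → 1294

N ≈ 1294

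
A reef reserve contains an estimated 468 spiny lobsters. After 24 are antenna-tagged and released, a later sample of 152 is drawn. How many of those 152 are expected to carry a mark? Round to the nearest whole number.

expected recaptures ≈ 8

The marked fraction of the population is 24/468, so in a sample of 152 expect C·(M/N) marked.
E[R] = 24 × 152 / 468 = 3648 / 468 ≈ 7.8 → 8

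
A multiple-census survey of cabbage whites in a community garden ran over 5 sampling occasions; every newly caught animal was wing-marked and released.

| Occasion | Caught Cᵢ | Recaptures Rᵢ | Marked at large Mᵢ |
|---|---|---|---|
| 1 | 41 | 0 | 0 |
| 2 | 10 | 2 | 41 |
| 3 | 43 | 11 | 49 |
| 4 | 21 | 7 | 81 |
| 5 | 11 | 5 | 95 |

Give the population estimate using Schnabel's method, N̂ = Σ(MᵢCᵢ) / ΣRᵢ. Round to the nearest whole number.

Σ MᵢCᵢ = 0·41 + 41·10 + 49·43 + 81·21 + 95·11 = 0 + 410 + 2107 + 1701 + 1045 = 5263
Σ Rᵢ = 0 + 2 + 11 + 7 + 5 = 25
N̂ = 5263 / 25 ≈ 210.5 → 211

N ≈ 211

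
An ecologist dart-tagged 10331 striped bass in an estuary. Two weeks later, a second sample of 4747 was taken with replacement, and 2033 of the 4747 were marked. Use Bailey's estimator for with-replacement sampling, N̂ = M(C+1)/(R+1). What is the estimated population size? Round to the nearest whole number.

N̂ = 10331·(4747+1)/(2033+1) = 10331·4748/2034 = 49051588/2034 ≈ 24115.8 → 24116

N ≈ 24,116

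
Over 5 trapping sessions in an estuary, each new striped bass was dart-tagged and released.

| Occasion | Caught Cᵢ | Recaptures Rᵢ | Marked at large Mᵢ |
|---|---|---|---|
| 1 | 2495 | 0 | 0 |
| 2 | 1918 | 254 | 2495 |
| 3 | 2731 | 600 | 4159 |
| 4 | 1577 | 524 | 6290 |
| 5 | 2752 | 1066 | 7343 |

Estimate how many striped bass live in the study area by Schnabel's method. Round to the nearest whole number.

Σ MᵢCᵢ = 0·2495 + 2495·1918 + 4159·2731 + 6290·1577 + 7343·2752 = 0 + 4785410 + 11358229 + 9919330 + 20207936 = 46270905
Σ Rᵢ = 0 + 254 + 600 + 524 + 1066 = 2444
N̂ = 46270905 / 2444 ≈ 18932.4 → 18932

N ≈ 18,932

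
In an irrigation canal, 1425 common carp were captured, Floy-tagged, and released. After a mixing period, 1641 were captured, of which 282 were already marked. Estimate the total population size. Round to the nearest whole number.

The marked fraction in the recapture sample should equal the marked fraction in the population: 282/1641 = 1425/N.
N = (1425 × 1641) / 282 = 2338425 / 282 ≈ 8292.3 → 8292

N ≈ 8292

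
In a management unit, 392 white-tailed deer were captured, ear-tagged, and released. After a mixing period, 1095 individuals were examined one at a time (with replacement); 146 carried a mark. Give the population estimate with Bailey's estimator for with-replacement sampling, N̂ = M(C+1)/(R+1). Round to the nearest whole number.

N̂ = 392·(1095+1)/(146+1) = 392·1096/147 = 429632/147 ≈ 2922.7 → 2923

N ≈ 2923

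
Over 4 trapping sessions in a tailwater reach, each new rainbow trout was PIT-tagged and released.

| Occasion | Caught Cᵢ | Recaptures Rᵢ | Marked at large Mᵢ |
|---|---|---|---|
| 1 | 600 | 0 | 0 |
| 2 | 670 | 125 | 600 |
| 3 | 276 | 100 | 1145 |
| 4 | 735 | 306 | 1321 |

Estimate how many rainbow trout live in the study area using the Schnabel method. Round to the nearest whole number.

Σ MᵢCᵢ = 0·600 + 600·670 + 1145·276 + 1321·735 = 0 + 402000 + 316020 + 970935 = 1688955
Σ Rᵢ = 0 + 125 + 100 + 306 = 531
N̂ = 1688955 / 531 ≈ 3180.7 → 3181

N ≈ 3181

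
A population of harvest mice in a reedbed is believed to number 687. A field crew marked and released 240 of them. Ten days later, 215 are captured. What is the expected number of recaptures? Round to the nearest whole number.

The marked fraction of the population is 240/687, so in a sample of 215 expect C·(M/N) marked.
E[R] = 240 × 215 / 687 = 51600 / 687 ≈ 75.1 → 75

expected recaptures ≈ 75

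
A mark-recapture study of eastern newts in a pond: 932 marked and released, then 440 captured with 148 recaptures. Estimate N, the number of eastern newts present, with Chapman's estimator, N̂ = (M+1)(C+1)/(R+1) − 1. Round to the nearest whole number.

N̂ = (932+1)(440+1)/(148+1) − 1 = 933·441/149 − 1
= 411453/149 − 1 ≈ 2761.4 − 1 ≈ 2760.4 → 2760

N ≈ 2760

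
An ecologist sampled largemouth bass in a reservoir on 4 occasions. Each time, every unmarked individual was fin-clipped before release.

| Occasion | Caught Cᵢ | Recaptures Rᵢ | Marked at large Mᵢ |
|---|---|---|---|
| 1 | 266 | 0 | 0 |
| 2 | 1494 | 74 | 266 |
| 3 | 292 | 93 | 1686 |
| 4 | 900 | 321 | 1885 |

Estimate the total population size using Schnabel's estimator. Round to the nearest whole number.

Σ MᵢCᵢ = 0·266 + 266·1494 + 1686·292 + 1885·900 = 0 + 397404 + 492312 + 1696500 = 2586216
Σ Rᵢ = 0 + 74 + 93 + 321 = 488
N̂ = 2586216 / 488 ≈ 5299.6 → 5300

N ≈ 5300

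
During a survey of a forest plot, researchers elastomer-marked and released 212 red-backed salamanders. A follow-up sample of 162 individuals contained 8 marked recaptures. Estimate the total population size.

Lincoln-Petersen assumes M/N = R/C, so N = M·C / R.
N = (212 × 162) / 8 = 34344 / 8 = 4293

N = 4293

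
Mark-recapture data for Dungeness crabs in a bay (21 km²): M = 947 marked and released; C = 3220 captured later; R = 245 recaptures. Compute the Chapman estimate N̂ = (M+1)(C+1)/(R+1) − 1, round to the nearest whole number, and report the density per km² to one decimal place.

density ≈ 591.0 Dungeness crabs per km²

N̂ = 948·3221/246 − 1 = 3053508/246 − 1 ≈ 12411.6 → 12412
Density = N̂ / area = 12412 / 21 ≈ 591.048 → 591.0 per km²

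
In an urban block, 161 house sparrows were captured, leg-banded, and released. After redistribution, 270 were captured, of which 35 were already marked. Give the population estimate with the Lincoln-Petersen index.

If marked individuals mix randomly, R/C ≈ M/N, giving N ≈ M·C/R.
N = (161 × 270) / 35 = 43470 / 35 = 1242

N = 1242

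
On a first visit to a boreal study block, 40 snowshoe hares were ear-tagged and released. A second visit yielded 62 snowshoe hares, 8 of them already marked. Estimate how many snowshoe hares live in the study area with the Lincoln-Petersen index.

N = 310

N = (40 × 62) / 8 = 2480 / 8 = 310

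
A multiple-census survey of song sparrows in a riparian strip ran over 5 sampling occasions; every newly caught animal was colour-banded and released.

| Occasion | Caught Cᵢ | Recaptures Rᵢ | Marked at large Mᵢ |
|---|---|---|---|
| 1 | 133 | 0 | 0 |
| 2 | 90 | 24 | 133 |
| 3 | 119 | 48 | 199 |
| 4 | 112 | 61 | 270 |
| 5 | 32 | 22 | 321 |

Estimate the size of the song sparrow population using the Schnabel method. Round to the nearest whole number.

Σ MᵢCᵢ = 0·133 + 133·90 + 199·119 + 270·112 + 321·32 = 0 + 11970 + 23681 + 30240 + 10272 = 76163
Σ Rᵢ = 0 + 24 + 48 + 61 + 22 = 155
N̂ = 76163 / 155 ≈ 491.4 → 491

N ≈ 491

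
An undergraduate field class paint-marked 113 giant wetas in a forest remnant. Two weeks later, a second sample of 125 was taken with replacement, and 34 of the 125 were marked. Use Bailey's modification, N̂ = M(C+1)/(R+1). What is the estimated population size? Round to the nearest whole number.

N ≈ 407

N̂ = 113·(125+1)/(34+1) = 113·126/35 = 14238/35 ≈ 406.8 → 407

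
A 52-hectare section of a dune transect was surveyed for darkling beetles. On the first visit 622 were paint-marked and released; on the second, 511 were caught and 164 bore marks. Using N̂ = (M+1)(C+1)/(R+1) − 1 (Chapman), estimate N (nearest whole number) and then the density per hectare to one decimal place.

density ≈ 37.2 darkling beetles per hectare

N̂ = 623·512/165 − 1 = 318976/165 − 1 ≈ 1932.2 → 1932
Density = N̂ / area = 1932 / 52 ≈ 37.15 → 37.2 per hectare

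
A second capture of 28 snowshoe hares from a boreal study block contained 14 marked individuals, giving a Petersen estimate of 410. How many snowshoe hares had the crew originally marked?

M = 205

From N = M·C/R: M = N·R / C = 410·14 / 28 = 5740 / 28 = 205.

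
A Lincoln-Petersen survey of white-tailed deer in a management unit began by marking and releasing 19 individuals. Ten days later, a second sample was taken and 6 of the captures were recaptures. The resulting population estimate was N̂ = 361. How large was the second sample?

From N = M·C/R: C = N·R / M = 361·6 / 19 = 2166 / 19 = 114.

C = 114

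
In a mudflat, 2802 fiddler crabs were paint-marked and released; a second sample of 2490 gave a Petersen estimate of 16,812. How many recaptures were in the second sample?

R = 415

From N = M·C/R: R = M·C / N = 2802·2490 / 16812 = 6976980 / 16812 = 415.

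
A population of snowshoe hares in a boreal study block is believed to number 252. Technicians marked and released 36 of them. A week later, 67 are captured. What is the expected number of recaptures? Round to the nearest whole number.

Expected recaptures E[R] = M·C / N.
E[R] = 36 × 67 / 252 = 2412 / 252 ≈ 9.6 → 10

expected recaptures ≈ 10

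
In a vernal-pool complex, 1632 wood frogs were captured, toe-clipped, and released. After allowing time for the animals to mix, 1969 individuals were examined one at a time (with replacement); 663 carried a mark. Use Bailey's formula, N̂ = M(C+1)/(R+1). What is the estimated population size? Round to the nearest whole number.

N̂ = 1632·(1969+1)/(663+1) = 1632·1970/664 = 3215040/664 ≈ 4841.9 → 4842

N ≈ 4842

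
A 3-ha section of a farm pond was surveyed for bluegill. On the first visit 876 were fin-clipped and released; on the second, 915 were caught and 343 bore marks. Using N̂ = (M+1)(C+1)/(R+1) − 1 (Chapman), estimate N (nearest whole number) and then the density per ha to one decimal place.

N̂ = 877·916/344 − 1 = 803332/344 − 1 ≈ 2334.3 → 2334
Density = N̂ / area = 2334 / 3 = 778.0 per ha

density ≈ 778.0 bluegill per ha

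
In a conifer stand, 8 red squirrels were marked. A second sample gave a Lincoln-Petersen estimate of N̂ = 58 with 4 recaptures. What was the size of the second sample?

From N = M·C/R: C = N·R / M = 58·4 / 8 = 232 / 8 = 29.

C = 29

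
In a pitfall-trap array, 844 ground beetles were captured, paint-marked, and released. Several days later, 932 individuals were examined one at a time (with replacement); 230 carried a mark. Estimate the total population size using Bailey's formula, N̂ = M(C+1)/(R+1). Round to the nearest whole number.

N̂ = 844·(932+1)/(230+1) = 844·933/231 = 787452/231 ≈ 3408.9 → 3409

N ≈ 3409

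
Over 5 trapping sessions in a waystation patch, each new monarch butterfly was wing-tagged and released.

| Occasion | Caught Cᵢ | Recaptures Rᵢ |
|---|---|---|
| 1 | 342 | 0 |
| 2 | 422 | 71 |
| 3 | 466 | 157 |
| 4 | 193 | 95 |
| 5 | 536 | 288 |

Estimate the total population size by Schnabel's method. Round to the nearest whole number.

N ≈ 2046

Marked at large before each occasion: Mᵢ = Σⱼ<ᵢ (Cⱼ − Rⱼ) → M1=0, M2=342, M3=693, M4=1002, M5=1100
Σ MᵢCᵢ = 0·342 + 342·422 + 693·466 + 1002·193 + 1100·536 = 0 + 144324 + 322938 + 193386 + 589600 = 1250248
Σ Rᵢ = 0 + 71 + 157 + 95 + 288 = 611
N̂ = 1250248 / 611 ≈ 2046.2 → 2046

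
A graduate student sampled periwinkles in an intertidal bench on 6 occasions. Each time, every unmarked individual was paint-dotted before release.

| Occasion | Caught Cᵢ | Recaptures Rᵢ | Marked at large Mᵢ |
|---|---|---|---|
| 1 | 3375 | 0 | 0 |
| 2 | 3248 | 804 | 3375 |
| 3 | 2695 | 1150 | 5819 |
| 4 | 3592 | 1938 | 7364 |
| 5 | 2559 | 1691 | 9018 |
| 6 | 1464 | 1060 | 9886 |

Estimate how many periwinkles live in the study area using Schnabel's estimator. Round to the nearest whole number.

Σ MᵢCᵢ = 0·3375 + 3375·3248 + 5819·2695 + 7364·3592 + 9018·2559 + 9886·1464 = 0 + 10962000 + 15682205 + 26451488 + 23077062 + 14473104 = 90645859
Σ Rᵢ = 0 + 804 + 1150 + 1938 + 1691 + 1060 = 6643
N̂ = 90645859 / 6643 ≈ 13645.3 → 13645

N ≈ 13,645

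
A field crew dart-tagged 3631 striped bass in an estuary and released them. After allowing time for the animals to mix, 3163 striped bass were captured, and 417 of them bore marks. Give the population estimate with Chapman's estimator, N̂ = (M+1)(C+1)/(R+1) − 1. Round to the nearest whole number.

N ≈ 27,491

N̂ = (3631+1)(3163+1)/(417+1) − 1 = 3632·3164/418 − 1
= 11491648/418 − 1 ≈ 27492.0 − 1 ≈ 27491.0 → 27491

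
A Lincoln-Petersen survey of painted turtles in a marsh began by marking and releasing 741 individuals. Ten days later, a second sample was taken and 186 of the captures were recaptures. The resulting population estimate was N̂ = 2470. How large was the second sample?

From N = M·C/R: C = N·R / M = 2470·186 / 741 = 459420 / 741 = 620.

C = 620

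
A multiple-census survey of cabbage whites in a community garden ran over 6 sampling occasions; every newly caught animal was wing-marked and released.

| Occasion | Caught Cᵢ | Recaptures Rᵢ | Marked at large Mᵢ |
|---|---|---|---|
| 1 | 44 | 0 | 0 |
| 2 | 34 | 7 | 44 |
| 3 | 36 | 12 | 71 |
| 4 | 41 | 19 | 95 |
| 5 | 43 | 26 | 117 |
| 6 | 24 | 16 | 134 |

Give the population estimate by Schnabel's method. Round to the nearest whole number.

N ≈ 202

Σ MᵢCᵢ = 0·44 + 44·34 + 71·36 + 95·41 + 117·43 + 134·24 = 0 + 1496 + 2556 + 3895 + 5031 + 3216 = 16194
Σ Rᵢ = 0 + 7 + 12 + 19 + 26 + 16 = 80
N̂ = 16194 / 80 ≈ 202.4 → 202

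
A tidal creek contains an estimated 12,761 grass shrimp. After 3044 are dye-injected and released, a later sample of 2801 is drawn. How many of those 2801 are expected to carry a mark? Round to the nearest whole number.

Expected recaptures E[R] = M·C / N.
E[R] = 3044 × 2801 / 12761 = 8526244 / 12761 ≈ 668.1 → 668

expected recaptures ≈ 668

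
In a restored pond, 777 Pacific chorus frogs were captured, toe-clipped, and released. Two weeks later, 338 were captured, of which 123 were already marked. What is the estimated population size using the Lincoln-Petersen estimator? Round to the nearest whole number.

N ≈ 2135

The marked fraction in the recapture sample should equal the marked fraction in the population: 123/338 = 777/N.
N = (777 × 338) / 123 = 262626 / 123 ≈ 2135.2 → 2135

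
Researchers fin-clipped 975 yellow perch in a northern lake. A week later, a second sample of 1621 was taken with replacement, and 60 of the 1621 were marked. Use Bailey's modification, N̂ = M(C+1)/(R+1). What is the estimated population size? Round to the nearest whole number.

N ≈ 25,925

N̂ = 975·(1621+1)/(60+1) = 975·1622/61 = 1581450/61 ≈ 25925.4 → 25925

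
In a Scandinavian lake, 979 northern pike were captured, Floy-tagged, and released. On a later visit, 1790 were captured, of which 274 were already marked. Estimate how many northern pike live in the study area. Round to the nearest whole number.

N ≈ 6396

Lincoln-Petersen assumes M/N = R/C, so N = M·C / R.
N = (979 × 1790) / 274 = 1752410 / 274 ≈ 6395.7 → 6396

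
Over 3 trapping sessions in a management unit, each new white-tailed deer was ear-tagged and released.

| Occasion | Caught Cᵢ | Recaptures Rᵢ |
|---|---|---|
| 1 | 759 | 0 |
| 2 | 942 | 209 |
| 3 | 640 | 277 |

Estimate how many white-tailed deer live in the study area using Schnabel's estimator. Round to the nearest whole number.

Marked at large before each occasion: Mᵢ = Σⱼ<ᵢ (Cⱼ − Rⱼ) → M1=0, M2=759, M3=1492
Σ MᵢCᵢ = 0·759 + 759·942 + 1492·640 = 0 + 714978 + 954880 = 1669858
Σ Rᵢ = 0 + 209 + 277 = 486
N̂ = 1669858 / 486 ≈ 3435.9 → 3436

N ≈ 3436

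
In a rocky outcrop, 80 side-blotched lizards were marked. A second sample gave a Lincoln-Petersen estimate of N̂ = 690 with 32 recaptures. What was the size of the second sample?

From N = M·C/R: C = N·R / M = 690·32 / 80 = 22080 / 80 = 276.

C = 276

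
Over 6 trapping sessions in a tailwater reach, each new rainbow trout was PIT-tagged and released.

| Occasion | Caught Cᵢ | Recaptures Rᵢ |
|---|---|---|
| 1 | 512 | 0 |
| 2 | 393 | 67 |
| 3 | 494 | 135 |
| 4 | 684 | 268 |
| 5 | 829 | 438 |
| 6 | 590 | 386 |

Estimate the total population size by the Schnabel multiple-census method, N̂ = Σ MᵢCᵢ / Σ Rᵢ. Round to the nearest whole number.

N ≈ 3055

Marked at large before each occasion: Mᵢ = Σⱼ<ᵢ (Cⱼ − Rⱼ) → M1=0, M2=512, M3=838, M4=1197, M5=1613, M6=2004
Σ MᵢCᵢ = 0·512 + 512·393 + 838·494 + 1197·684 + 1613·829 + 2004·590 = 0 + 201216 + 413972 + 818748 + 1337177 + 1182360 = 3953473
Σ Rᵢ = 0 + 67 + 135 + 268 + 438 + 386 = 1294
N̂ = 3953473 / 1294 ≈ 3055.2 → 3055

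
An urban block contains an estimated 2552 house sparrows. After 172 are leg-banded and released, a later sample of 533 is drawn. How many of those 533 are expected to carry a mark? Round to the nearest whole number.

The marked fraction of the population is 172/2552, so in a sample of 533 expect C·(M/N) marked.
E[R] = 172 × 533 / 2552 = 91676 / 2552 ≈ 35.9 → 36

expected recaptures ≈ 36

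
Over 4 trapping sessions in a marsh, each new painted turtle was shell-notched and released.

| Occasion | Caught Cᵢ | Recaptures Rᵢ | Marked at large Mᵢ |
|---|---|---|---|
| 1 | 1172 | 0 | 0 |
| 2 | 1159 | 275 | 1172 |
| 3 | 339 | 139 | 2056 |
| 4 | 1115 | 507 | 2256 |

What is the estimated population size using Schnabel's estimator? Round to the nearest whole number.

Σ MᵢCᵢ = 0·1172 + 1172·1159 + 2056·339 + 2256·1115 = 0 + 1358348 + 696984 + 2515440 = 4570772
Σ Rᵢ = 0 + 275 + 139 + 507 = 921
N̂ = 4570772 / 921 ≈ 4962.8 → 4963

N ≈ 4963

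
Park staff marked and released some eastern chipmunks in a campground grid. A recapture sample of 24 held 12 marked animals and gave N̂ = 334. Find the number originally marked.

M = 167

From N = M·C/R: M = N·R / C = 334·12 / 24 = 4008 / 24 = 167.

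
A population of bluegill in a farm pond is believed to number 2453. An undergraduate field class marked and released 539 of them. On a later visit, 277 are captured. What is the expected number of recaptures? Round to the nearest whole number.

Expected recaptures E[R] = M·C / N.
E[R] = 539 × 277 / 2453 = 149303 / 2453 ≈ 60.9 → 61

expected recaptures ≈ 61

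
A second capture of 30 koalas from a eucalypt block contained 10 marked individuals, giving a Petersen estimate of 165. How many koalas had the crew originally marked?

M = 55

From N = M·C/R: M = N·R / C = 165·10 / 30 = 1650 / 30 = 55.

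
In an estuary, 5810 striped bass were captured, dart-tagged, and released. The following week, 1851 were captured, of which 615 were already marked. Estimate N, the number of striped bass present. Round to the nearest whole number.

N = (5810 × 1851) / 615 = 10754310 / 615 ≈ 17486.7 → 17487

N ≈ 17,487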